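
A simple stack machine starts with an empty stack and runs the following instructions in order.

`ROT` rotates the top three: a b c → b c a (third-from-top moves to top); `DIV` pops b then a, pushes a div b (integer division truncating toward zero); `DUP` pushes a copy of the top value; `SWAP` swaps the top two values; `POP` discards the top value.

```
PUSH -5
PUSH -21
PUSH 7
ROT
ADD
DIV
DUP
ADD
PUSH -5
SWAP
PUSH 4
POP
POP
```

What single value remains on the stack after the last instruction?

-5

PUSH -5  → -5
PUSH -21 → -5 -21
PUSH 7   → -5 -21 7
ROT      → -21 7 -5
ADD      → -21 2
DIV      → -10
DUP      → -10 -10
ADD      → -20
PUSH -5  → -20 -5
SWAP     → -5 -20
PUSH 4   → -5 -20 4
POP      → -5 -20
POP      → -5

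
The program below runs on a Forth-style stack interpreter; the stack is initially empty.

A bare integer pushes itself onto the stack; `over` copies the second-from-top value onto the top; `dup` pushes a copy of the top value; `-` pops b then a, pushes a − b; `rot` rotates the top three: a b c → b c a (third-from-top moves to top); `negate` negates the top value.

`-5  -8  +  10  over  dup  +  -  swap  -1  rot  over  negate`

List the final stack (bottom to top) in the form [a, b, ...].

[-13, -1, 36, 1]

-5     → -5
-8     → -5 -8
+      → -13
10     → -13 10
over   → -13 10 -13
dup    → -13 10 -13 -13
+      → -13 10 -26
-      → -13 36
swap   → 36 -13
-1     → 36 -13 -1
rot    → -13 -1 36
over   → -13 -1 36 -1
negate → -13 -1 36 1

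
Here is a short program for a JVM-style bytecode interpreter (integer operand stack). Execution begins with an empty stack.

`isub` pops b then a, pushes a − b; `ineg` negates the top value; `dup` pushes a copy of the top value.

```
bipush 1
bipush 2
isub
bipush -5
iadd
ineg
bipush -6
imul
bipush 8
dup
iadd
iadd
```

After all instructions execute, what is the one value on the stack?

bipush 1  → [1]
bipush 2  → [1, 2]
isub      → [-1]
bipush -5 → [-1, -5]
iadd      → [-6]
ineg      → [6]
bipush -6 → [6, -6]
imul      → [-36]
bipush 8  → [-36, 8]
dup       → [-36, 8, 8]
iadd      → [-36, 16]
iadd      → [-20]

-20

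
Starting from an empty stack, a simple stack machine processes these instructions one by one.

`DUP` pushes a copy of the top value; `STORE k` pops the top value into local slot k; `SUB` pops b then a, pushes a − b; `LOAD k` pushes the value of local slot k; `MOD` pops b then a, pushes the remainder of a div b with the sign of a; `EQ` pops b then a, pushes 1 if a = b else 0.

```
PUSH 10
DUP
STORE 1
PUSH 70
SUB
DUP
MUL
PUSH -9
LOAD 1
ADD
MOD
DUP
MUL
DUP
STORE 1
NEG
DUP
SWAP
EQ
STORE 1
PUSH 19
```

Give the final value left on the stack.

19

PUSH 10 : [10]
DUP     : [10, 10]
STORE 1 : [10]
PUSH 70 : [10, 70]
SUB     : [-60]
DUP     : [-60, -60]
MUL     : [3600]
PUSH -9 : [3600, -9]
LOAD 1  : [3600, -9, 10]
ADD     : [3600, 1]
MOD     : [0]
DUP     : [0, 0]
MUL     : [0]
DUP     : [0, 0]
STORE 1 : [0]
NEG     : [0]
DUP     : [0, 0]
SWAP    : [0, 0]
EQ      : [1]
STORE 1 : []
PUSH 19 : [19]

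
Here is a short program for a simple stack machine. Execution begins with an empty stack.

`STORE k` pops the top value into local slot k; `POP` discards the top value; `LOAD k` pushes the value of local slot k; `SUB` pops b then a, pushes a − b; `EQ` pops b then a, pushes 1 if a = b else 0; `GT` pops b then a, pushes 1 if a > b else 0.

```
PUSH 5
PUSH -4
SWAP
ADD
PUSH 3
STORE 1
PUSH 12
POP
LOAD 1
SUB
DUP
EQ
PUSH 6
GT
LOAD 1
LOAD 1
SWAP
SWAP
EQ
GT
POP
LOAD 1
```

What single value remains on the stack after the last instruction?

3

PUSH 5  → [5]
PUSH -4 → [5, -4]
SWAP    → [-4, 5]
ADD     → [1]
PUSH 3  → [1, 3]
STORE 1 → [1]
PUSH 12 → [1, 12]
POP     → [1]
LOAD 1  → [1, 3]
SUB     → [-2]
DUP     → [-2, -2]
EQ      → [1]
PUSH 6  → [1, 6]
GT      → [0]
LOAD 1  → [0, 3]
LOAD 1  → [0, 3, 3]
SWAP    → [0, 3, 3]
SWAP    → [0, 3, 3]
EQ      → [0, 1]
GT      → [0]
POP     → []
LOAD 1  → [3]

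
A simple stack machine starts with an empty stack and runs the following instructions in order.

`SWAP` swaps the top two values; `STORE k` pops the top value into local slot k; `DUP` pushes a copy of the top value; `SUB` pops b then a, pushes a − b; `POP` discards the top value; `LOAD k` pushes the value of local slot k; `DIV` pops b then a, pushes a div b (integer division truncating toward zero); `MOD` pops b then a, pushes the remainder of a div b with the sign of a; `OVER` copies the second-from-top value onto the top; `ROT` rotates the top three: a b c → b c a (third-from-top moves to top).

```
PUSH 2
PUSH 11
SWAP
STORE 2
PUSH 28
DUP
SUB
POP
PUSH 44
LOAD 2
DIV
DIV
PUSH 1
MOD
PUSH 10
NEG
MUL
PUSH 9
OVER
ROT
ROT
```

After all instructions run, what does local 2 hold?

PUSH 2  → 2
PUSH 11 → 2 11
SWAP    → 11 2
STORE 2 → 11
PUSH 28 → 11 28
DUP     → 11 28 28
SUB     → 11 0
POP     → 11
PUSH 44 → 11 44
LOAD 2  → 11 44 2
DIV     → 11 22
DIV     → 0
PUSH 1  → 0 1
MOD     → 0
PUSH 10 → 0 10
NEG     → 0 -10
MUL     → 0
PUSH 9  → 0 9
OVER    → 0 9 0
ROT     → 9 0 0
ROT     → 0 0 9

2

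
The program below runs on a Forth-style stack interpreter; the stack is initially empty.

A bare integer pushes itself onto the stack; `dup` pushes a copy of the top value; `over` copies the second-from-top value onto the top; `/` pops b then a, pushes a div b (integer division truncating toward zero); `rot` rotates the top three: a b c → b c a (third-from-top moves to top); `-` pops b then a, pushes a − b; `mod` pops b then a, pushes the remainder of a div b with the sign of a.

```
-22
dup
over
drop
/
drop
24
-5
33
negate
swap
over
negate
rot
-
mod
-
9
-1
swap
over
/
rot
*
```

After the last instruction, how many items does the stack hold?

-22    : -22
dup    : -22 -22
over   : -22 -22 -22
drop   : -22 -22
/      : 1
drop   : (empty)
24     : 24
-5     : 24 -5
33     : 24 -5 33
negate : 24 -5 -33
swap   : 24 -33 -5
over   : 24 -33 -5 -33
negate : 24 -33 -5 33
rot    : 24 -5 33 -33
-      : 24 -5 66
mod    : 24 -5
-      : 29
9      : 29 9
-1     : 29 9 -1
swap   : 29 -1 9
over   : 29 -1 9 -1
/      : 29 -1 -9
rot    : -1 -9 29
*      : -1 -261

2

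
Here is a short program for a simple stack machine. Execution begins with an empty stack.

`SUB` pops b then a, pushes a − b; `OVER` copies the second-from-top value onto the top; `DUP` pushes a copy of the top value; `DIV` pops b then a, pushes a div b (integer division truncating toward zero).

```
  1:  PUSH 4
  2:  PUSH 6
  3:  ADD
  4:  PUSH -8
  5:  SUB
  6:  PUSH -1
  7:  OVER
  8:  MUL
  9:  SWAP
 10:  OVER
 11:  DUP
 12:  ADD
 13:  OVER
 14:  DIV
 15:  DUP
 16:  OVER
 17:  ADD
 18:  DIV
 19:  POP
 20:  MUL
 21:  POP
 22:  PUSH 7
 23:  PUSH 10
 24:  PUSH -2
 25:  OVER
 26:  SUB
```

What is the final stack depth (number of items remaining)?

3

PUSH 4   4
PUSH 6   4 6
ADD      10
PUSH -8  10 -8
SUB      18
PUSH -1  18 -1
OVER     18 -1 18
MUL      18 -18
SWAP     -18 18
OVER     -18 18 -18
DUP      -18 18 -18 -18
ADD      -18 18 -36
OVER     -18 18 -36 18
DIV      -18 18 -2
DUP      -18 18 -2 -2
OVER     -18 18 -2 -2 -2
ADD      -18 18 -2 -4
DIV      -18 18 0
POP      -18 18
MUL      -324
POP      (empty)
PUSH 7   7
PUSH 10  7 10
PUSH -2  7 10 -2
OVER     7 10 -2 10
SUB      7 10 -12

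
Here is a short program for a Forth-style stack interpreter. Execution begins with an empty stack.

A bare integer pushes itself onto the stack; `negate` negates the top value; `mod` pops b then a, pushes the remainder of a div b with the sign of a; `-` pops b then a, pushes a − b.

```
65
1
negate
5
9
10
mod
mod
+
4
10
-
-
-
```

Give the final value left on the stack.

55

65     : 65
1      : 65 1
negate : 65 -1
5      : 65 -1 5
9      : 65 -1 5 9
10     : 65 -1 5 9 10
mod    : 65 -1 5 9
mod    : 65 -1 5
+      : 65 4
4      : 65 4 4
10     : 65 4 4 10
-      : 65 4 -6
-      : 65 10
-      : 55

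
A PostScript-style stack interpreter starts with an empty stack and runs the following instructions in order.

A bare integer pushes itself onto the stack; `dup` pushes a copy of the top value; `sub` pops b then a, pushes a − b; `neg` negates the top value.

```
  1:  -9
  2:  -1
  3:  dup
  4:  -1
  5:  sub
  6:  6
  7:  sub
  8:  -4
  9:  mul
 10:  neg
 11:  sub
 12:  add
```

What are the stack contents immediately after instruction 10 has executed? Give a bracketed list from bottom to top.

[-9, -1, -24]

-9  -> [-9]
-1  -> [-9, -1]
dup -> [-9, -1, -1]
-1  -> [-9, -1, -1, -1]
sub -> [-9, -1, 0]
6   -> [-9, -1, 0, 6]
sub -> [-9, -1, -6]
-4  -> [-9, -1, -6, -4]
mul -> [-9, -1, 24]
neg -> [-9, -1, -24]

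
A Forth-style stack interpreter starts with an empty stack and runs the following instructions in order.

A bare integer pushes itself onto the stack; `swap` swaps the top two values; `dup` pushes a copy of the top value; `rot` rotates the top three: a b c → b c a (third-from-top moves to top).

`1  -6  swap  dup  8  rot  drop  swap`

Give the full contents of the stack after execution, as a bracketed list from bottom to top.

1    → 1
-6   → 1 -6
swap → -6 1
dup  → -6 1 1
8    → -6 1 1 8
rot  → -6 1 8 1
drop → -6 1 8
swap → -6 8 1

[-6, 8, 1]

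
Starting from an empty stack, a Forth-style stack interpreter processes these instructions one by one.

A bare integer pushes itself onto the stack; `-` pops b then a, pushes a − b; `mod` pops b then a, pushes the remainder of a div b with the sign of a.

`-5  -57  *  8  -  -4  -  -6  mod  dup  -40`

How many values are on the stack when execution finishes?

3

-5  -> [-5]
-57 -> [-5, -57]
*   -> [285]
8   -> [285, 8]
-   -> [277]
-4  -> [277, -4]
-   -> [281]
-6  -> [281, -6]
mod -> [5]
dup -> [5, 5]
-40 -> [5, 5, -40]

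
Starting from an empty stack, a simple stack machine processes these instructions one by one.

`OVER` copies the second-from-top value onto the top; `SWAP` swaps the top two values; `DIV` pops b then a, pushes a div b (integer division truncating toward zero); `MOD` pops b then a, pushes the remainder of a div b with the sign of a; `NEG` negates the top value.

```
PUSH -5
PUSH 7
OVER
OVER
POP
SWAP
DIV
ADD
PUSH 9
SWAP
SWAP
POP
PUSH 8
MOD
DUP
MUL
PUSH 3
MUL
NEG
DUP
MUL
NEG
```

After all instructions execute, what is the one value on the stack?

PUSH -5  [-5]
PUSH 7   [-5, 7]
OVER     [-5, 7, -5]
OVER     [-5, 7, -5, 7]
POP      [-5, 7, -5]
SWAP     [-5, -5, 7]
DIV      [-5, 0]
ADD      [-5]
PUSH 9   [-5, 9]
SWAP     [9, -5]
SWAP     [-5, 9]
POP      [-5]
PUSH 8   [-5, 8]
MOD      [-5]
DUP      [-5, -5]
MUL      [25]
PUSH 3   [25, 3]
MUL      [75]
NEG      [-75]
DUP      [-75, -75]
MUL      [5625]
NEG      [-5625]

-5625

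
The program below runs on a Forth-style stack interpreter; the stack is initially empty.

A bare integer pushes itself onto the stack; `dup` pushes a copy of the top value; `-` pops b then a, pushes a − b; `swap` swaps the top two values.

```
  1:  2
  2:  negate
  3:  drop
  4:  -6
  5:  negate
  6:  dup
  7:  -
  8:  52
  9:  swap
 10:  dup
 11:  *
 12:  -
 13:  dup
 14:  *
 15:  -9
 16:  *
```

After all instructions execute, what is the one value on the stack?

2      → [2]
negate → [-2]
drop   → []
-6     → [-6]
negate → [6]
dup    → [6, 6]
-      → [0]
52     → [0, 52]
swap   → [52, 0]
dup    → [52, 0, 0]
*      → [52, 0]
-      → [52]
dup    → [52, 52]
*      → [2704]
-9     → [2704, -9]
*      → [-24336]

-24336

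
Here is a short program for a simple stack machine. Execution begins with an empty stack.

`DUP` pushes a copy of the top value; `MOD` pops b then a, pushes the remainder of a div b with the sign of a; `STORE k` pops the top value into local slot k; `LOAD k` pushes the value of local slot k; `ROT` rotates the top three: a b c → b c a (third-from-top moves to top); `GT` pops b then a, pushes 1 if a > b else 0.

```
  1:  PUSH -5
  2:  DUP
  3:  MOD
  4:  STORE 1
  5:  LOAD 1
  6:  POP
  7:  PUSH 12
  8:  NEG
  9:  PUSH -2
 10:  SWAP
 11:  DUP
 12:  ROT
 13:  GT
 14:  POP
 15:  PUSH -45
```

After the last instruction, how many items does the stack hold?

2

PUSH -5  → [-5]
DUP      → [-5, -5]
MOD      → [0]
STORE 1  → []
LOAD 1   → [0]
POP      → []
PUSH 12  → [12]
NEG      → [-12]
PUSH -2  → [-12, -2]
SWAP     → [-2, -12]
DUP      → [-2, -12, -12]
ROT      → [-12, -12, -2]
GT       → [-12, 0]
POP      → [-12]
PUSH -45 → [-12, -45]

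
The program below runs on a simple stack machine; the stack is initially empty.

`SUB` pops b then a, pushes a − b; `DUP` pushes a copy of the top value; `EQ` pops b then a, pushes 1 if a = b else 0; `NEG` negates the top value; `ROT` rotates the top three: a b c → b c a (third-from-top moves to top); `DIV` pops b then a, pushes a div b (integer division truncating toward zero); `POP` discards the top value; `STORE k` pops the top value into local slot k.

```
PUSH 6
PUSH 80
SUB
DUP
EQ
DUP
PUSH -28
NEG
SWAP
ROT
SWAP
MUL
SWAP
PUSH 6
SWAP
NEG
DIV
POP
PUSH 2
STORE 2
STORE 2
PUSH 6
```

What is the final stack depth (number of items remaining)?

1

PUSH 6   → [6]
PUSH 80  → [6, 80]
SUB      → [-74]
DUP      → [-74, -74]
EQ       → [1]
DUP      → [1, 1]
PUSH -28 → [1, 1, -28]
NEG      → [1, 1, 28]
SWAP     → [1, 28, 1]
ROT      → [28, 1, 1]
SWAP     → [28, 1, 1]
MUL      → [28, 1]
SWAP     → [1, 28]
PUSH 6   → [1, 28, 6]
SWAP     → [1, 6, 28]
NEG      → [1, 6, -28]
DIV      → [1, 0]
POP      → [1]
PUSH 2   → [1, 2]
STORE 2  → [1]
STORE 2  → []
PUSH 6   → [6]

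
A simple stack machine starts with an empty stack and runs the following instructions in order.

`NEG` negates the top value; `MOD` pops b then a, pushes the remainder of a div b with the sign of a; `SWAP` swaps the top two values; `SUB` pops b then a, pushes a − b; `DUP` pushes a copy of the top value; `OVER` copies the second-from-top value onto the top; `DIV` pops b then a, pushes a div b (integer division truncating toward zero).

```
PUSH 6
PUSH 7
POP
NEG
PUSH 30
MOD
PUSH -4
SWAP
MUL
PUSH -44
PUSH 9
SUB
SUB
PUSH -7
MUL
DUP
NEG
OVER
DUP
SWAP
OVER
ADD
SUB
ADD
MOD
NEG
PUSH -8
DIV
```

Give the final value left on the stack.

-67

PUSH 6   -> [6]
PUSH 7   -> [6, 7]
POP      -> [6]
NEG      -> [-6]
PUSH 30  -> [-6, 30]
MOD      -> [-6]
PUSH -4  -> [-6, -4]
SWAP     -> [-4, -6]
MUL      -> [24]
PUSH -44 -> [24, -44]
PUSH 9   -> [24, -44, 9]
SUB      -> [24, -53]
SUB      -> [77]
PUSH -7  -> [77, -7]
MUL      -> [-539]
DUP      -> [-539, -539]
NEG      -> [-539, 539]
OVER     -> [-539, 539, -539]
DUP      -> [-539, 539, -539, -539]
SWAP     -> [-539, 539, -539, -539]
OVER     -> [-539, 539, -539, -539, -539]
ADD      -> [-539, 539, -539, -1078]
SUB      -> [-539, 539, 539]
ADD      -> [-539, 1078]
MOD      -> [-539]
NEG      -> [539]
PUSH -8  -> [539, -8]
DIV      -> [-67]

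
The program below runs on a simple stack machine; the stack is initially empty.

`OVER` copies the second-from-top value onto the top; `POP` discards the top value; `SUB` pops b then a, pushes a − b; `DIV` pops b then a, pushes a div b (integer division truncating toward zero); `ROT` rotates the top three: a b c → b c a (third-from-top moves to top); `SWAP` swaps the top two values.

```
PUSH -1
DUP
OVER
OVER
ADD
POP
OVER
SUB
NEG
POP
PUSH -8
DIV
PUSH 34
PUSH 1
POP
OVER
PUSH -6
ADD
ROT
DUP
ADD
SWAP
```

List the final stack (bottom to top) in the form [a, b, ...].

PUSH -1 : -1
DUP     : -1 -1
OVER    : -1 -1 -1
OVER    : -1 -1 -1 -1
ADD     : -1 -1 -2
POP     : -1 -1
OVER    : -1 -1 -1
SUB     : -1 0
NEG     : -1 0
POP     : -1
PUSH -8 : -1 -8
DIV     : 0
PUSH 34 : 0 34
PUSH 1  : 0 34 1
POP     : 0 34
OVER    : 0 34 0
PUSH -6 : 0 34 0 -6
ADD     : 0 34 -6
ROT     : 34 -6 0
DUP     : 34 -6 0 0
ADD     : 34 -6 0
SWAP    : 34 0 -6

[34, 0, -6]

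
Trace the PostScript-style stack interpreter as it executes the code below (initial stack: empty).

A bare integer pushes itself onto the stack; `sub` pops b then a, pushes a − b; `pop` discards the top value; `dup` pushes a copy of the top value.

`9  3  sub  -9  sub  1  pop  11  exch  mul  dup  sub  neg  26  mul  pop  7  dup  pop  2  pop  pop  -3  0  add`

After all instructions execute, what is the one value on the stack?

9     [9]
3     [9, 3]
sub   [6]
-9    [6, -9]
sub   [15]
1     [15, 1]
pop   [15]
11    [15, 11]
exch  [11, 15]
mul   [165]
dup   [165, 165]
sub   [0]
neg   [0]
26    [0, 26]
mul   [0]
pop   []
7     [7]
dup   [7, 7]
pop   [7]
2     [7, 2]
pop   [7]
pop   []
-3    [-3]
0     [-3, 0]
add   [-3]

-3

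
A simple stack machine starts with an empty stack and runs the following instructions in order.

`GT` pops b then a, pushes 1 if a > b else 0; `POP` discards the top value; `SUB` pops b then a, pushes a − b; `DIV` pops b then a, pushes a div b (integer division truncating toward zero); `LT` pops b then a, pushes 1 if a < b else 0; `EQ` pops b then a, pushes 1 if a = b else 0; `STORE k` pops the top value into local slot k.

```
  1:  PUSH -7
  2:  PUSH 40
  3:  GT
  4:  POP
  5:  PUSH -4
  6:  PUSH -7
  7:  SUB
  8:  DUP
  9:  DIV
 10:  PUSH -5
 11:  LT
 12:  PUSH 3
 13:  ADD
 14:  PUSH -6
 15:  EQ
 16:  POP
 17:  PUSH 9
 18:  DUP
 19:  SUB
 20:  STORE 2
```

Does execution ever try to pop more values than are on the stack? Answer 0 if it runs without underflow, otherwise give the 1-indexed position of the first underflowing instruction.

0

PUSH -7 -> [-7]
PUSH 40 -> [-7, 40]
GT      -> [0]
POP     -> []
PUSH -4 -> [-4]
PUSH -7 -> [-4, -7]
SUB     -> [3]
DUP     -> [3, 3]
DIV     -> [1]
PUSH -5 -> [1, -5]
LT      -> [0]
PUSH 3  -> [0, 3]
ADD     -> [3]
PUSH -6 -> [3, -6]
EQ      -> [0]
POP     -> []
PUSH 9  -> [9]
DUP     -> [9, 9]
SUB     -> [0]
STORE 2 -> []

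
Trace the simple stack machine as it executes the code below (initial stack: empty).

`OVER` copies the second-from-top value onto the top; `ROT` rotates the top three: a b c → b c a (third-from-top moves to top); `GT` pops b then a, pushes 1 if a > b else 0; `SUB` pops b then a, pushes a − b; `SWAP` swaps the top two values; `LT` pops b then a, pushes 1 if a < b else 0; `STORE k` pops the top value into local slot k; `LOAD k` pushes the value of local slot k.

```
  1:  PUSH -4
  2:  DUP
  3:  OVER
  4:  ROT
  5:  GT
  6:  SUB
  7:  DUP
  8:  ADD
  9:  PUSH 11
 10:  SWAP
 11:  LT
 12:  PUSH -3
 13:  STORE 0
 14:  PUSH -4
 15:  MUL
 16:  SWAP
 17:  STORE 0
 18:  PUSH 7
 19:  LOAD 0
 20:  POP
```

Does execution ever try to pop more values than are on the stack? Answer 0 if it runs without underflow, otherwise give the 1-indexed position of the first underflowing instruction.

PUSH -4 → -4
DUP     → -4 -4
OVER    → -4 -4 -4
ROT     → -4 -4 -4
GT      → -4 0
SUB     → -4
DUP     → -4 -4
ADD     → -8
PUSH 11 → -8 11
SWAP    → 11 -8
LT      → 0
PUSH -3 → 0 -3
STORE 0 → 0
PUSH -4 → 0 -4
MUL     → 0
SWAP  — needs 2 operands, stack has 1 → underflow

16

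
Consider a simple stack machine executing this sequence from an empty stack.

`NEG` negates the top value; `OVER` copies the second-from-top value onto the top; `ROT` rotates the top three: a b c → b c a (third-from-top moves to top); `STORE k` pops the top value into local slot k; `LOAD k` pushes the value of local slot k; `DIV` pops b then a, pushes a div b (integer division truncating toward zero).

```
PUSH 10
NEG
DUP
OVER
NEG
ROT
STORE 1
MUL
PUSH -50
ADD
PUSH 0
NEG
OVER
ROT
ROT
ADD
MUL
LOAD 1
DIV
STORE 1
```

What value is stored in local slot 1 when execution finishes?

PUSH 10  → 10
NEG      → -10
DUP      → -10 -10
OVER     → -10 -10 -10
NEG      → -10 -10 10
ROT      → -10 10 -10
STORE 1  → -10 10
MUL      → -100
PUSH -50 → -100 -50
ADD      → -150
PUSH 0   → -150 0
NEG      → -150 0
OVER     → -150 0 -150
ROT      → 0 -150 -150
ROT      → -150 -150 0
ADD      → -150 -150
MUL      → 22500
LOAD 1   → 22500 -10
DIV      → -2250
STORE 1  → (empty)

-2250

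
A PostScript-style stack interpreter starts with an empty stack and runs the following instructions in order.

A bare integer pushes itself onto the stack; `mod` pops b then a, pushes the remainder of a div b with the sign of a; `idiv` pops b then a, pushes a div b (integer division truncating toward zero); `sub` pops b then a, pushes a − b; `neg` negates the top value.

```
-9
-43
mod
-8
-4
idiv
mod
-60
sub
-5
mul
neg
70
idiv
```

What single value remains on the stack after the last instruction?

-9   : -9
-43  : -9 -43
mod  : -9
-8   : -9 -8
-4   : -9 -8 -4
idiv : -9 2
mod  : -1
-60  : -1 -60
sub  : 59
-5   : 59 -5
mul  : -295
neg  : 295
70   : 295 70
idiv : 4

4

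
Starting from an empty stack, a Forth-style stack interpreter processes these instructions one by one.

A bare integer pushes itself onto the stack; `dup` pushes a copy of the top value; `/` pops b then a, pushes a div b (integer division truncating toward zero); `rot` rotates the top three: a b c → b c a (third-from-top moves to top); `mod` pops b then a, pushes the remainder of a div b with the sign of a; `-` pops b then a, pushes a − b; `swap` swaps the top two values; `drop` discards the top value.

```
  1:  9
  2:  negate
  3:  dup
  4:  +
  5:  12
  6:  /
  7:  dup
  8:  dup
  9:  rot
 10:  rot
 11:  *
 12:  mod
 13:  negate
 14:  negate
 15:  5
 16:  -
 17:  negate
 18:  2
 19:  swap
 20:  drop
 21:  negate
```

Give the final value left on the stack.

9      : [9]
negate : [-9]
dup    : [-9, -9]
+      : [-18]
12     : [-18, 12]
/      : [-1]
dup    : [-1, -1]
dup    : [-1, -1, -1]
rot    : [-1, -1, -1]
rot    : [-1, -1, -1]
*      : [-1, 1]
mod    : [0]
negate : [0]
negate : [0]
5      : [0, 5]
-      : [-5]
negate : [5]
2      : [5, 2]
swap   : [2, 5]
drop   : [2]
negate : [-2]

-2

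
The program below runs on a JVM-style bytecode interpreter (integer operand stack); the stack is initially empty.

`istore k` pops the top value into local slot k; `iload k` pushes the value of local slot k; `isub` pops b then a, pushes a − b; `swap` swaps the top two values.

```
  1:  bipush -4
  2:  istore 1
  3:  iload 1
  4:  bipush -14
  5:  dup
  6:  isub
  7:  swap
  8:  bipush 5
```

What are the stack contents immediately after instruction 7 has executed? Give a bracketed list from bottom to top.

[0, -4]

bipush -4  → -4
istore 1   → (empty)
iload 1    → -4
bipush -14 → -4 -14
dup        → -4 -14 -14
isub       → -4 0
swap       → 0 -4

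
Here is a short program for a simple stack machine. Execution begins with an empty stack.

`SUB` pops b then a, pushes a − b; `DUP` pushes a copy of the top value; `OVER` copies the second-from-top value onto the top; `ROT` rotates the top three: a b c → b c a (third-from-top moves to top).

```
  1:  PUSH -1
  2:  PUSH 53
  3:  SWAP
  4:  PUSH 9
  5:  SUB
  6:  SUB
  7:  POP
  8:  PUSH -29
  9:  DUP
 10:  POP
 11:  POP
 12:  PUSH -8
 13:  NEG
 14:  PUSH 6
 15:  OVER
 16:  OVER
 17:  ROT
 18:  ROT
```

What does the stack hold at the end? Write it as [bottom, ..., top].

PUSH -1   [-1]
PUSH 53   [-1, 53]
SWAP      [53, -1]
PUSH 9    [53, -1, 9]
SUB       [53, -10]
SUB       [63]
POP       []
PUSH -29  [-29]
DUP       [-29, -29]
POP       [-29]
POP       []
PUSH -8   [-8]
NEG       [8]
PUSH 6    [8, 6]
OVER      [8, 6, 8]
OVER      [8, 6, 8, 6]
ROT       [8, 8, 6, 6]
ROT       [8, 6, 6, 8]

[8, 6, 6, 8]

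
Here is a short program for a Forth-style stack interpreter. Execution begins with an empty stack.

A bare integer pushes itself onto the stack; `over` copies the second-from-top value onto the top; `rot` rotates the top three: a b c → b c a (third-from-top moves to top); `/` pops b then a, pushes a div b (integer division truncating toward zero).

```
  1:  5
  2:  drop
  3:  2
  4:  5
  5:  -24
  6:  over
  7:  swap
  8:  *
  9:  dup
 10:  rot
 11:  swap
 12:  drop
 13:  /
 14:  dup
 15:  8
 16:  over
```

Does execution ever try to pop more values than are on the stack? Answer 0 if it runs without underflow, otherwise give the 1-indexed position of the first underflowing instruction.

5     5
drop  (empty)
2     2
5     2 5
-24   2 5 -24
over  2 5 -24 5
swap  2 5 5 -24
*     2 5 -120
dup   2 5 -120 -120
rot   2 -120 -120 5
swap  2 -120 5 -120
drop  2 -120 5
/     2 -24
dup   2 -24 -24
8     2 -24 -24 8
over  2 -24 -24 8 -24

0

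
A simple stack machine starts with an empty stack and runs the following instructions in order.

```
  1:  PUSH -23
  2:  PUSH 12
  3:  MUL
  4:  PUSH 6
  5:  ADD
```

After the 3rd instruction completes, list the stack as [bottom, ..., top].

[-276]

PUSH -23  -23
PUSH 12   -23 12
MUL       -276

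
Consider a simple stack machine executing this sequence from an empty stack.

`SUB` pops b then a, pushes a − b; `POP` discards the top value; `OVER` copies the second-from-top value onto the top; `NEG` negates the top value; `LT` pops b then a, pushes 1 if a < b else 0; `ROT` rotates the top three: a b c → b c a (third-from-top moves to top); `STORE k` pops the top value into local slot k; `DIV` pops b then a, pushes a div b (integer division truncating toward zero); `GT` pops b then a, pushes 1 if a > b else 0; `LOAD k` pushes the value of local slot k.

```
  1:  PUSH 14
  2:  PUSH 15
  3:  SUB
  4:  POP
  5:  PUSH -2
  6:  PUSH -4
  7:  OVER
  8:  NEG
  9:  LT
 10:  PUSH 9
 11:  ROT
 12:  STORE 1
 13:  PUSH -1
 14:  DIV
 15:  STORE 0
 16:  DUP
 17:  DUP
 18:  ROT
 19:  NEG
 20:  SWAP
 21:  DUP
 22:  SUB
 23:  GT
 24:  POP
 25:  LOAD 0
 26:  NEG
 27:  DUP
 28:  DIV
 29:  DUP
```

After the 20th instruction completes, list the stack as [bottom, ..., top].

[1, -1, 1]

PUSH 14 -> [14]
PUSH 15 -> [14, 15]
SUB     -> [-1]
POP     -> []
PUSH -2 -> [-2]
PUSH -4 -> [-2, -4]
OVER    -> [-2, -4, -2]
NEG     -> [-2, -4, 2]
LT      -> [-2, 1]
PUSH 9  -> [-2, 1, 9]
ROT     -> [1, 9, -2]
STORE 1 -> [1, 9]
PUSH -1 -> [1, 9, -1]
DIV     -> [1, -9]
STORE 0 -> [1]
DUP     -> [1, 1]
DUP     -> [1, 1, 1]
ROT     -> [1, 1, 1]
NEG     -> [1, 1, -1]
SWAP    -> [1, -1, 1]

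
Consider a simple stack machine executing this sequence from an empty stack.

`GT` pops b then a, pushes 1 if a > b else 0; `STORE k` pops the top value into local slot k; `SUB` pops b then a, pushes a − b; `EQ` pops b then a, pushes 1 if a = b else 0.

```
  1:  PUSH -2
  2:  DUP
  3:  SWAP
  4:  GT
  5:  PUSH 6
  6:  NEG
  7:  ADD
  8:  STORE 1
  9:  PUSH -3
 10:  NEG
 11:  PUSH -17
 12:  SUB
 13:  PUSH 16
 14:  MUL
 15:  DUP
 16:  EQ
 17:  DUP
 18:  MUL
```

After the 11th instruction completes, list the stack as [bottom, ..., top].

[3, -17]

PUSH -2  -> [-2]
DUP      -> [-2, -2]
SWAP     -> [-2, -2]
GT       -> [0]
PUSH 6   -> [0, 6]
NEG      -> [0, -6]
ADD      -> [-6]
STORE 1  -> []
PUSH -3  -> [-3]
NEG      -> [3]
PUSH -17 -> [3, -17]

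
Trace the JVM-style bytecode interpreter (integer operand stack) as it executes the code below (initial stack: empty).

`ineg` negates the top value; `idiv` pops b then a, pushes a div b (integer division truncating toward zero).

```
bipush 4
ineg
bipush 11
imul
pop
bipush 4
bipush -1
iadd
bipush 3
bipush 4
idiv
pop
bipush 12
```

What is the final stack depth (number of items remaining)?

2

bipush 4  -> [4]
ineg      -> [-4]
bipush 11 -> [-4, 11]
imul      -> [-44]
pop       -> []
bipush 4  -> [4]
bipush -1 -> [4, -1]
iadd      -> [3]
bipush 3  -> [3, 3]
bipush 4  -> [3, 3, 4]
idiv      -> [3, 0]
pop       -> [3]
bipush 12 -> [3, 12]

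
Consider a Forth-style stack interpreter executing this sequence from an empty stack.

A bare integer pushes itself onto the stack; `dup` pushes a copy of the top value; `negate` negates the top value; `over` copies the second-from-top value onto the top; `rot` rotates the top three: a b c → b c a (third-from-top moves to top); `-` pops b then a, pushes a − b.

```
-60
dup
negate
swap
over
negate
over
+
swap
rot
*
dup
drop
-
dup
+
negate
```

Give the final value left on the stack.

-6960

-60    : [-60]
dup    : [-60, -60]
negate : [-60, 60]
swap   : [60, -60]
over   : [60, -60, 60]
negate : [60, -60, -60]
over   : [60, -60, -60, -60]
+      : [60, -60, -120]
swap   : [60, -120, -60]
rot    : [-120, -60, 60]
*      : [-120, -3600]
dup    : [-120, -3600, -3600]
drop   : [-120, -3600]
-      : [3480]
dup    : [3480, 3480]
+      : [6960]
negate : [-6960]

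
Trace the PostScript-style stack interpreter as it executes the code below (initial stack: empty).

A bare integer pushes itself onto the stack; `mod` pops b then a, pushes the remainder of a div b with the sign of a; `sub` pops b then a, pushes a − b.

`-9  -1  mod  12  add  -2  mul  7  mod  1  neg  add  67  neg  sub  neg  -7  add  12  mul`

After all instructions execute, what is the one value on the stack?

-840

-9  → -9
-1  → -9 -1
mod → 0
12  → 0 12
add → 12
-2  → 12 -2
mul → -24
7   → -24 7
mod → -3
1   → -3 1
neg → -3 -1
add → -4
67  → -4 67
neg → -4 -67
sub → 63
neg → -63
-7  → -63 -7
add → -70
12  → -70 12
mul → -840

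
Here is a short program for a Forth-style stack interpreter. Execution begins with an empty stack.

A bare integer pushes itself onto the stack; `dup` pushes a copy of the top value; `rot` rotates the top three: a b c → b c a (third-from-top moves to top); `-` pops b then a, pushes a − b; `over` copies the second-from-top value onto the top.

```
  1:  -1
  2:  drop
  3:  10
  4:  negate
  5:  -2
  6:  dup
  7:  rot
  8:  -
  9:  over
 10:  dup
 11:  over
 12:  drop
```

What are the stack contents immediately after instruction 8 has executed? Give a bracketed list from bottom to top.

[-2, 8]

-1     : -1
drop   : (empty)
10     : 10
negate : -10
-2     : -10 -2
dup    : -10 -2 -2
rot    : -2 -2 -10
-      : -2 8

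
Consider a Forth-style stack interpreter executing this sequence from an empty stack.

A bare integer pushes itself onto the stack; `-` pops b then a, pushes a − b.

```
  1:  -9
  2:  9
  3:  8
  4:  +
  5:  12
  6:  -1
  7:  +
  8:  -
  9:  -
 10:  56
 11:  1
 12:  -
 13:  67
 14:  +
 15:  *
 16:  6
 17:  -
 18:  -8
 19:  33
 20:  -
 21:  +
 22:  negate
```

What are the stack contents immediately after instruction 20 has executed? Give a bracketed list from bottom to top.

[-1836, -41]

-9 -> [-9]
9  -> [-9, 9]
8  -> [-9, 9, 8]
+  -> [-9, 17]
12 -> [-9, 17, 12]
-1 -> [-9, 17, 12, -1]
+  -> [-9, 17, 11]
-  -> [-9, 6]
-  -> [-15]
56 -> [-15, 56]
1  -> [-15, 56, 1]
-  -> [-15, 55]
67 -> [-15, 55, 67]
+  -> [-15, 122]
*  -> [-1830]
6  -> [-1830, 6]
-  -> [-1836]
-8 -> [-1836, -8]
33 -> [-1836, -8, 33]
-  -> [-1836, -41]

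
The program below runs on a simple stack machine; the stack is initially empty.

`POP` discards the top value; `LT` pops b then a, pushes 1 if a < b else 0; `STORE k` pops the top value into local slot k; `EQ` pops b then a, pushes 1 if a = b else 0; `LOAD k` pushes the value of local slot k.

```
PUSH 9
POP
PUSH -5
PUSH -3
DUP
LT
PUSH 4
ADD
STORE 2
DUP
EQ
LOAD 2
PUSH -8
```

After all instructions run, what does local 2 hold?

PUSH 9  -> 9
POP     -> (empty)
PUSH -5 -> -5
PUSH -3 -> -5 -3
DUP     -> -5 -3 -3
LT      -> -5 0
PUSH 4  -> -5 0 4
ADD     -> -5 4
STORE 2 -> -5
DUP     -> -5 -5
EQ      -> 1
LOAD 2  -> 1 4
PUSH -8 -> 1 4 -8

4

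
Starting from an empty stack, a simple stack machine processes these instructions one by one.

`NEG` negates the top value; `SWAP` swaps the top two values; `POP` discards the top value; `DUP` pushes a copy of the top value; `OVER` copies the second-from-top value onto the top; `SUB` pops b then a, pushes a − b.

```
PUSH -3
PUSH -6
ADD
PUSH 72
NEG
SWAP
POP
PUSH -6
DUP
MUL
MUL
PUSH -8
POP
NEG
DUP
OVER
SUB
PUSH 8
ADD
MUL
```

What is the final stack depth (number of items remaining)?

PUSH -3 -> -3
PUSH -6 -> -3 -6
ADD     -> -9
PUSH 72 -> -9 72
NEG     -> -9 -72
SWAP    -> -72 -9
POP     -> -72
PUSH -6 -> -72 -6
DUP     -> -72 -6 -6
MUL     -> -72 36
MUL     -> -2592
PUSH -8 -> -2592 -8
POP     -> -2592
NEG     -> 2592
DUP     -> 2592 2592
OVER    -> 2592 2592 2592
SUB     -> 2592 0
PUSH 8  -> 2592 0 8
ADD     -> 2592 8
MUL     -> 20736

1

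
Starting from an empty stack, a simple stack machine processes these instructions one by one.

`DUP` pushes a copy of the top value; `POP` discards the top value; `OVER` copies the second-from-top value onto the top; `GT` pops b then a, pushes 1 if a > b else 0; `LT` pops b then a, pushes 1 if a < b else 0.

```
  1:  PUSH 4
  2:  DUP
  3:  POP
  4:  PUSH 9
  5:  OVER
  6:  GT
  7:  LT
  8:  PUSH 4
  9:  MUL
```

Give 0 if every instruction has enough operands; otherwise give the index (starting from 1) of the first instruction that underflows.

PUSH 4  [4]
DUP     [4, 4]
POP     [4]
PUSH 9  [4, 9]
OVER    [4, 9, 4]
GT      [4, 1]
LT      [0]
PUSH 4  [0, 4]
MUL     [0]

0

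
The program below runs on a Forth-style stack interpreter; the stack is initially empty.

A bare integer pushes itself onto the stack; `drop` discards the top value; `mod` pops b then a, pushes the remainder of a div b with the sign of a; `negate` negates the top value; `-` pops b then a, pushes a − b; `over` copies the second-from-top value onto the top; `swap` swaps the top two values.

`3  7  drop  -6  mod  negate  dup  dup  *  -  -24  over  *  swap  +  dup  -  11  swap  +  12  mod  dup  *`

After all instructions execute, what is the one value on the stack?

3      → 3
7      → 3 7
drop   → 3
-6     → 3 -6
mod    → 3
negate → -3
dup    → -3 -3
dup    → -3 -3 -3
*      → -3 9
-      → -12
-24    → -12 -24
over   → -12 -24 -12
*      → -12 288
swap   → 288 -12
+      → 276
dup    → 276 276
-      → 0
11     → 0 11
swap   → 11 0
+      → 11
12     → 11 12
mod    → 11
dup    → 11 11
*      → 121

121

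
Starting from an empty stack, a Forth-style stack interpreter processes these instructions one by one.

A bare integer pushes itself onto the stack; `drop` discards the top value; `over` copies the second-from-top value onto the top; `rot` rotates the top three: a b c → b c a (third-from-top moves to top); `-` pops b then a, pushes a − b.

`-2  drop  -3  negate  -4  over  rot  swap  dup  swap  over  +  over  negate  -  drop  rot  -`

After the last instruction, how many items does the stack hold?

-2     → -2
drop   → (empty)
-3     → -3
negate → 3
-4     → 3 -4
over   → 3 -4 3
rot    → -4 3 3
swap   → -4 3 3
dup    → -4 3 3 3
swap   → -4 3 3 3
over   → -4 3 3 3 3
+      → -4 3 3 6
over   → -4 3 3 6 3
negate → -4 3 3 6 -3
-      → -4 3 3 9
drop   → -4 3 3
rot    → 3 3 -4
-      → 3 7

2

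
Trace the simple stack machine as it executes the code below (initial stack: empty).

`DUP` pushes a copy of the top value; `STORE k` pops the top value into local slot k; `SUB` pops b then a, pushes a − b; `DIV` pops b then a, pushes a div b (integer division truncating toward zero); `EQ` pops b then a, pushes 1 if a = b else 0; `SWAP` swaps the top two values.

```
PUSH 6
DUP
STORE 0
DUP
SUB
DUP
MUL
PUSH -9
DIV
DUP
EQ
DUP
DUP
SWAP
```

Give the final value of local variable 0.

PUSH 6   6
DUP      6 6
STORE 0  6
DUP      6 6
SUB      0
DUP      0 0
MUL      0
PUSH -9  0 -9
DIV      0
DUP      0 0
EQ       1
DUP      1 1
DUP      1 1 1
SWAP     1 1 1

6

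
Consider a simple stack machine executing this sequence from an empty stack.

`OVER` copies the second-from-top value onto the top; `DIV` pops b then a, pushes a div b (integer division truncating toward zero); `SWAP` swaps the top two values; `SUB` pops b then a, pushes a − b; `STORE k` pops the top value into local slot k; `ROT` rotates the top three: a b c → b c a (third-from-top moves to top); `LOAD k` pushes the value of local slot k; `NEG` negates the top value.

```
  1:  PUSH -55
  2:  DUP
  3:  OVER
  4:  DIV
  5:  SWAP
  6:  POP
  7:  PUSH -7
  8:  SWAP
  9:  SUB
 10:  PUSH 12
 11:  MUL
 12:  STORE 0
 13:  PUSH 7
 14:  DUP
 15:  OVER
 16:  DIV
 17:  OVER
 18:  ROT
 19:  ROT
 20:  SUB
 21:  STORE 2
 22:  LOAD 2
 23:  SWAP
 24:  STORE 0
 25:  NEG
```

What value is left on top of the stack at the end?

PUSH -55 → [-55]
DUP      → [-55, -55]
OVER     → [-55, -55, -55]
DIV      → [-55, 1]
SWAP     → [1, -55]
POP      → [1]
PUSH -7  → [1, -7]
SWAP     → [-7, 1]
SUB      → [-8]
PUSH 12  → [-8, 12]
MUL      → [-96]
STORE 0  → []
PUSH 7   → [7]
DUP      → [7, 7]
OVER     → [7, 7, 7]
DIV      → [7, 1]
OVER     → [7, 1, 7]
ROT      → [1, 7, 7]
ROT      → [7, 7, 1]
SUB      → [7, 6]
STORE 2  → [7]
LOAD 2   → [7, 6]
SWAP     → [6, 7]
STORE 0  → [6]
NEG      → [-6]

-6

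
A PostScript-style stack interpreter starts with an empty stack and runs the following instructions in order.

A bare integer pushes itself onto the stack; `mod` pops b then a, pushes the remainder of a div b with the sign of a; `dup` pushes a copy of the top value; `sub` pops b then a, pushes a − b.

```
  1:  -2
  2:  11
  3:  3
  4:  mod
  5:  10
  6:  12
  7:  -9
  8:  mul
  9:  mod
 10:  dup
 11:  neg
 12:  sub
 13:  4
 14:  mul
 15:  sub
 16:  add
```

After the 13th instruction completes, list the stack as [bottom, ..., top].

-2   -2
11   -2 11
3    -2 11 3
mod  -2 2
10   -2 2 10
12   -2 2 10 12
-9   -2 2 10 12 -9
mul  -2 2 10 -108
mod  -2 2 10
dup  -2 2 10 10
neg  -2 2 10 -10
sub  -2 2 20
4    -2 2 20 4

[-2, 2, 20, 4]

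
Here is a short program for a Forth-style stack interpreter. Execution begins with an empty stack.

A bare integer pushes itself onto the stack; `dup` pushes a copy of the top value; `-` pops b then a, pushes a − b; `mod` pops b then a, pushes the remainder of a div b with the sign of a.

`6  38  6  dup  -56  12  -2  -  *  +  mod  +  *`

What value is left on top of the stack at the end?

264

6    6
38   6 38
6    6 38 6
dup  6 38 6 6
-56  6 38 6 6 -56
12   6 38 6 6 -56 12
-2   6 38 6 6 -56 12 -2
-    6 38 6 6 -56 14
*    6 38 6 6 -784
+    6 38 6 -778
mod  6 38 6
+    6 44
*    264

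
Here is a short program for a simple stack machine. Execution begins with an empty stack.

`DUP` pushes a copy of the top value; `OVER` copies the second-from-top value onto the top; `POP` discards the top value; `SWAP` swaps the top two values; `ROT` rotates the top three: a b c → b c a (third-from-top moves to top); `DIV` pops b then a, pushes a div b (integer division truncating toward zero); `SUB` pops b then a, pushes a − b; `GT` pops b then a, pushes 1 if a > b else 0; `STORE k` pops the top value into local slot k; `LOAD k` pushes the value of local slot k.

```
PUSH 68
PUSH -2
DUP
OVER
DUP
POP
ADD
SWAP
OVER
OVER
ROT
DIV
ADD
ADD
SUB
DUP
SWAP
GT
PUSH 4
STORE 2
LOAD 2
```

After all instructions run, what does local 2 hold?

4

PUSH 68 → [68]
PUSH -2 → [68, -2]
DUP     → [68, -2, -2]
OVER    → [68, -2, -2, -2]
DUP     → [68, -2, -2, -2, -2]
POP     → [68, -2, -2, -2]
ADD     → [68, -2, -4]
SWAP    → [68, -4, -2]
OVER    → [68, -4, -2, -4]
OVER    → [68, -4, -2, -4, -2]
ROT     → [68, -4, -4, -2, -2]
DIV     → [68, -4, -4, 1]
ADD     → [68, -4, -3]
ADD     → [68, -7]
SUB     → [75]
DUP     → [75, 75]
SWAP    → [75, 75]
GT      → [0]
PUSH 4  → [0, 4]
STORE 2 → [0]
LOAD 2  → [0, 4]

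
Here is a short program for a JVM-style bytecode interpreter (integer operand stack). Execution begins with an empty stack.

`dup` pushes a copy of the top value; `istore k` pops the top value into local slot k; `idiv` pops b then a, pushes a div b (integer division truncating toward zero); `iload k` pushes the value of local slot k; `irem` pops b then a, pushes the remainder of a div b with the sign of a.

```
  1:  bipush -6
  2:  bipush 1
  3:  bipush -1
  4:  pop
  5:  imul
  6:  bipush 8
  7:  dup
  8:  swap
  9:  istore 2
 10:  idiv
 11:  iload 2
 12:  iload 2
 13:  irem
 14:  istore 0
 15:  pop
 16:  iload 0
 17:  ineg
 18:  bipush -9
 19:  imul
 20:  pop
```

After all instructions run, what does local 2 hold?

8

bipush -6  -6
bipush 1   -6 1
bipush -1  -6 1 -1
pop        -6 1
imul       -6
bipush 8   -6 8
dup        -6 8 8
swap       -6 8 8
istore 2   -6 8
idiv       0
iload 2    0 8
iload 2    0 8 8
irem       0 0
istore 0   0
pop        (empty)
iload 0    0
ineg       0
bipush -9  0 -9
imul       0
pop        (empty)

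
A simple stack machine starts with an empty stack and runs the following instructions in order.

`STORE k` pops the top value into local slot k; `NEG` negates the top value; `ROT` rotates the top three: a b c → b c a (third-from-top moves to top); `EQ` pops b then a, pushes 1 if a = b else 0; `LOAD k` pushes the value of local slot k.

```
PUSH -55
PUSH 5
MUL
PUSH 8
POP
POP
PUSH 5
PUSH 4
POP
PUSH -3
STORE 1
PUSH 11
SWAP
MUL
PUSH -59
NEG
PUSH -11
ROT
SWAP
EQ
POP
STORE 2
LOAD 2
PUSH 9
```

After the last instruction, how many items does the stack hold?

2

PUSH -55 : [-55]
PUSH 5   : [-55, 5]
MUL      : [-275]
PUSH 8   : [-275, 8]
POP      : [-275]
POP      : []
PUSH 5   : [5]
PUSH 4   : [5, 4]
POP      : [5]
PUSH -3  : [5, -3]
STORE 1  : [5]
PUSH 11  : [5, 11]
SWAP     : [11, 5]
MUL      : [55]
PUSH -59 : [55, -59]
NEG      : [55, 59]
PUSH -11 : [55, 59, -11]
ROT      : [59, -11, 55]
SWAP     : [59, 55, -11]
EQ       : [59, 0]
POP      : [59]
STORE 2  : []
LOAD 2   : [59]
PUSH 9   : [59, 9]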